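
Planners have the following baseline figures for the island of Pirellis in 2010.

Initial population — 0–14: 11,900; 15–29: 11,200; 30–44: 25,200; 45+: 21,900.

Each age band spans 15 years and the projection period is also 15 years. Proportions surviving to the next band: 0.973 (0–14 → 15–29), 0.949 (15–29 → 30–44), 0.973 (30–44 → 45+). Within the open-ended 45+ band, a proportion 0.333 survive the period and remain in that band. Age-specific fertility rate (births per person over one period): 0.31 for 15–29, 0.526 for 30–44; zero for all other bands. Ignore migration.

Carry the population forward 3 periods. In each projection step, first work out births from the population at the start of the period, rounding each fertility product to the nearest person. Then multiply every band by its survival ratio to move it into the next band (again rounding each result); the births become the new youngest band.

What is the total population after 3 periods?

Numbering the groups 1..4 from youngest to oldest:
— Period 1 —
Births: 11200 × 0.31 = 3472 ; 25200 × 0.526 = 13255 → 16727
Group 2: 11900 × 0.973 = 11579
Group 3: 11200 × 0.949 = 10629
Group 4: 25200 × 0.973 + 21900 × 0.333 = 24520 + 7293 = 31813
End of period: [16727, 11579, 10629, 31813]
— Period 2 —
Births: 11579 × 0.31 = 3589 ; 10629 × 0.526 = 5591 → 9180
Group 2: 16727 × 0.973 = 16275
Group 3: 11579 × 0.949 = 10988
Group 4: 10629 × 0.973 + 31813 × 0.333 = 10342 + 10594 = 20936
End of period: [9180, 16275, 10988, 20936]
— Period 3 —
Births: 16275 × 0.31 = 5045 ; 10988 × 0.526 = 5780 → 10825
Group 2: 9180 × 0.973 = 8932
Group 3: 16275 × 0.949 = 15445
Group 4: 10988 × 0.973 + 20936 × 0.333 = 10691 + 6972 = 17663
End of period: [10825, 8932, 15445, 17663]
Total after period 3: 10825 + 8932 + 15445 + 17663 = 52865

52865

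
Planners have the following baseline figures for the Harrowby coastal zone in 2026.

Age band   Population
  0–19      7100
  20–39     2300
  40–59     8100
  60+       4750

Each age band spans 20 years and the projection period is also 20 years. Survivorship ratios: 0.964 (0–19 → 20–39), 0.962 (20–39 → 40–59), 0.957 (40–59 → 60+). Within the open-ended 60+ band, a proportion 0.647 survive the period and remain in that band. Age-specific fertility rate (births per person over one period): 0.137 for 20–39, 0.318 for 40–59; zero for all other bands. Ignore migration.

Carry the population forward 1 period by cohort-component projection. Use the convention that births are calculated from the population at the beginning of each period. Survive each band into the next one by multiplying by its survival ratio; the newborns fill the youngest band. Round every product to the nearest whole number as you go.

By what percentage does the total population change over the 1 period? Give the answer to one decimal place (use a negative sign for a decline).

2.4

Period 1:
Births: 2300 × 0.137 = 315, 8100 × 0.318 = 2576 ⇒ total 2891
20–39: 7100 × 0.964 = 6844
40–59: 2300 × 0.962 = 2213
60+: 8100 × 0.957 + 4750 × 0.647 = 7752 + 3073 = 10825
Population now: 0–19=2891, 20–39=6844, 40–59=2213, 60+=10825
Total: 22250 → 22773; change = 523; percentage change = 2.4%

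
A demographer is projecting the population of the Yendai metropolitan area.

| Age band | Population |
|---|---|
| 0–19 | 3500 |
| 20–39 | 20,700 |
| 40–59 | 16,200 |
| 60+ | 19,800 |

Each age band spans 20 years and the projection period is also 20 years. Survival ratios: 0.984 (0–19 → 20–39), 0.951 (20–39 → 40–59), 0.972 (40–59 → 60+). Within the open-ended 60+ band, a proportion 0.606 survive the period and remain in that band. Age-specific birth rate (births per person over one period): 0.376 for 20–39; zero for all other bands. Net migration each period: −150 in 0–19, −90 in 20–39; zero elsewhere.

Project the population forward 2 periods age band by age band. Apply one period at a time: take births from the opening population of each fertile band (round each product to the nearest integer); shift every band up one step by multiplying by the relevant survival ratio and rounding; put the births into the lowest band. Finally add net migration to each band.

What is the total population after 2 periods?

Numbering the groups 1..4 from youngest to oldest:
Period 1.
Births: 20700 * 0.376 = 7783
Group 2: 3500 * 0.984 = 3444
Group 3: 20700 * 0.951 = 19686
Group 4: 16200 * 0.972 + 19800 * 0.606 = 15746 + 11999 = 27745
Net migration: Group 1 − 150 → 7633; Group 2 − 90 → 3354
Population now: 0–19=7633, 20–39=3354, 40–59=19686, 60+=27745
Period 2.
Births: 3354 * 0.376 = 1261
Group 2: 7633 * 0.984 = 7511
Group 3: 3354 * 0.951 = 3190
Group 4: 19686 * 0.972 + 27745 * 0.606 = 19135 + 16813 = 35948
Net migration: Group 1 − 150 → 1111; Group 2 − 90 → 7421
Population now: 0–19=1111, 20–39=7421, 40–59=3190, 60+=35948
Total after period 2: 1111 + 7421 + 3190 + 35948 = 47670

47670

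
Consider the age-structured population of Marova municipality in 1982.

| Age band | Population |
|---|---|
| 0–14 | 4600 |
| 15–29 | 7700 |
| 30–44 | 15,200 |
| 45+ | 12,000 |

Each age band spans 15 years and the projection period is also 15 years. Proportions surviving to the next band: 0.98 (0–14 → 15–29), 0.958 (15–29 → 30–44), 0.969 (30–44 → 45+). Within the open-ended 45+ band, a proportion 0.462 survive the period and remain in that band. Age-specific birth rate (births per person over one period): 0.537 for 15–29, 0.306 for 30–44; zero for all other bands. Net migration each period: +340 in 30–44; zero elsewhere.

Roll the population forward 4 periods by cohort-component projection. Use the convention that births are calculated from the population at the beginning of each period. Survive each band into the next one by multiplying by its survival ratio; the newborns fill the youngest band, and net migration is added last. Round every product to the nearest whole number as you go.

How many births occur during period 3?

[period 1]
Births: 7700 * 0.537 = 4135  |  15200 * 0.306 = 4651 ⇒ total 8786
15–29: 4600 * 0.98 = 4508
30–44: 7700 * 0.958 = 7377
45+: 15200 * 0.969 + 12000 * 0.462 = 14729 + 5544 = 20273
Net migration: 30–44 + 340 → 7717
Population now: 0–14=8786, 15–29=4508, 30–44=7717, 45+=20273
[period 2]
Births: 4508 * 0.537 = 2421  |  7717 * 0.306 = 2361 ⇒ total 4782
15–29: 8786 * 0.98 = 8610
30–44: 4508 * 0.958 = 4319
45+: 7717 * 0.969 + 20273 * 0.462 = 7478 + 9366 = 16844
Net migration: 30–44 + 340 → 4659
Population now: 0–14=4782, 15–29=8610, 30–44=4659, 45+=16844
[period 3]
Births: 8610 * 0.537 = 4624  |  4659 * 0.306 = 1426 ⇒ total 6050
15–29: 4782 * 0.98 = 4686
30–44: 8610 * 0.958 = 8248
45+: 4659 * 0.969 + 16844 * 0.462 = 4515 + 7782 = 12297
Net migration: 30–44 + 340 → 8588
Population now: 0–14=6050, 15–29=4686, 30–44=8588, 45+=12297

6050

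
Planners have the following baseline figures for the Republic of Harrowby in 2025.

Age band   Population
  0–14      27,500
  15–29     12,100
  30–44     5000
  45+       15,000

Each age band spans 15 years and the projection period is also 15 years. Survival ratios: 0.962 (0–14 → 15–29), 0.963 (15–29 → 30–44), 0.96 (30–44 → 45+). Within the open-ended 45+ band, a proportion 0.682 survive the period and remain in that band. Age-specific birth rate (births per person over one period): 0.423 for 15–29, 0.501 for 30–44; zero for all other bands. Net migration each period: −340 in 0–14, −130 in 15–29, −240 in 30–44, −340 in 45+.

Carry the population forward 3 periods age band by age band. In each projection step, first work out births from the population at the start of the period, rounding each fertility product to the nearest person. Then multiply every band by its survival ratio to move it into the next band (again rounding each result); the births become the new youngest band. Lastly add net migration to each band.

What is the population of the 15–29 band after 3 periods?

15755

Call the groups 1 to 4, youngest first.
After projecting period 1:
Births: 12100 * 0.423 = 5118  |  5000 * 0.501 = 2505 → total 7623
Group 2: 27500 * 0.962 = 26455
Group 3: 12100 * 0.963 = 11652
Group 4: 5000 * 0.96 + 15000 * 0.682 = 4800 + 10230 = 15030
Net migration: Group 1 − 340 → 7283; Group 2 − 130 → 26325; Group 3 − 240 → 11412; Group 4 − 340 → 14690
End of period: [7283, 26325, 11412, 14690]
After projecting period 2:
Births: 26325 * 0.423 = 11135  |  11412 * 0.501 = 5717 → total 16852
Group 2: 7283 * 0.962 = 7006
Group 3: 26325 * 0.963 = 25351
Group 4: 11412 * 0.96 + 14690 * 0.682 = 10956 + 10019 = 20975
Net migration: Group 1 − 340 → 16512; Group 2 − 130 → 6876; Group 3 − 240 → 25111; Group 4 − 340 → 20635
End of period: [16512, 6876, 25111, 20635]
After projecting period 3:
Births: 6876 * 0.423 = 2909  |  25111 * 0.501 = 12581 → total 15490
Group 2: 16512 * 0.962 = 15885
Group 3: 6876 * 0.963 = 6622
Group 4: 25111 * 0.96 + 20635 * 0.682 = 24107 + 14073 = 38180
Net migration: Group 1 − 340 → 15150; Group 2 − 130 → 15755; Group 3 − 240 → 6382; Group 4 − 340 → 37840
End of period: [15150, 15755, 6382, 37840]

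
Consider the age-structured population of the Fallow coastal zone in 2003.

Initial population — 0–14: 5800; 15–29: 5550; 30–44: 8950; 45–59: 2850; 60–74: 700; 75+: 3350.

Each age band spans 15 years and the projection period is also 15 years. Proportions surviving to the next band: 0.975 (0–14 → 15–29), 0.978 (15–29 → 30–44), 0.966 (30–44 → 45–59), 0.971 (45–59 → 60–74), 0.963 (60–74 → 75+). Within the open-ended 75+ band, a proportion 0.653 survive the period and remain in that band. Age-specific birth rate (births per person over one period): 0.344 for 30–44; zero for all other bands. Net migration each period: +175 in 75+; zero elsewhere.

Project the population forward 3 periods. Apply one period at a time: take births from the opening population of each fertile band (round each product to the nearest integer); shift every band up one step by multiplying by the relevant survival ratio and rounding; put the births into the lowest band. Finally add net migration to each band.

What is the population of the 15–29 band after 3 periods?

Call the bands 1 to 6, youngest first.
— Period 1 —
Births: 8950 × 0.344 = 3079
Band 2: 5800 × 0.975 = 5655
Band 3: 5550 × 0.978 = 5428
Band 4: 8950 × 0.966 = 8646
Band 5: 2850 × 0.971 = 2767
Band 6: 700 × 0.963 + 3350 × 0.653 = 674 + 2188 = 2862
Net migration: Band 6 + 175 → 3037
End of period: [3079, 5655, 5428, 8646, 2767, 3037]
— Period 2 —
Births: 5428 × 0.344 = 1867
Band 2: 3079 × 0.975 = 3002
Band 3: 5655 × 0.978 = 5531
Band 4: 5428 × 0.966 = 5243
Band 5: 8646 × 0.971 = 8395
Band 6: 2767 × 0.963 + 3037 × 0.653 = 2665 + 1983 = 4648
Net migration: Band 6 + 175 → 4823
End of period: [1867, 3002, 5531, 5243, 8395, 4823]
— Period 3 —
Births: 5531 × 0.344 = 1903
Band 2: 1867 × 0.975 = 1820
Band 3: 3002 × 0.978 = 2936
Band 4: 5531 × 0.966 = 5343
Band 5: 5243 × 0.971 = 5091
Band 6: 8395 × 0.963 + 4823 × 0.653 = 8084 + 3149 = 11233
Net migration: Band 6 + 175 → 11408
End of period: [1903, 1820, 2936, 5343, 5091, 11408]

1820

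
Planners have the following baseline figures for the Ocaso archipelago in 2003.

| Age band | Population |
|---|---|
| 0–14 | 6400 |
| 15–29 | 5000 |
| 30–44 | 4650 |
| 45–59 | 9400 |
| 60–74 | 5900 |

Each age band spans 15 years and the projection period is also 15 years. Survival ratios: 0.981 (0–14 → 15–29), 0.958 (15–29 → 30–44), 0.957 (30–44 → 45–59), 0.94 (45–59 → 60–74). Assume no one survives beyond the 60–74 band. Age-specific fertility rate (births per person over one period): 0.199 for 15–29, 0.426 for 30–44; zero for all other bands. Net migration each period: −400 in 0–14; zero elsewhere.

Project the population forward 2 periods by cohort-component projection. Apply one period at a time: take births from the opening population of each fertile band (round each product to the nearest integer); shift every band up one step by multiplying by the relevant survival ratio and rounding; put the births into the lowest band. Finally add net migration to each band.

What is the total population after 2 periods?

20198

Period 1:
Births: 5000 * 0.199 = 995 ; 4650 * 0.426 = 1981 → 2976
15–29: 6400 * 0.981 = 6278
30–44: 5000 * 0.958 = 4790
45–59: 4650 * 0.957 = 4450
60–74: 9400 * 0.94 = 8836
Net migration: 0–14 − 400 → 2576
End of period: [2576, 6278, 4790, 4450, 8836]
Period 2:
Births: 6278 * 0.199 = 1249 ; 4790 * 0.426 = 2041 → 3290
15–29: 2576 * 0.981 = 2527
30–44: 6278 * 0.958 = 6014
45–59: 4790 * 0.957 = 4584
60–74: 4450 * 0.94 = 4183
Net migration: 0–14 − 400 → 2890
End of period: [2890, 2527, 6014, 4584, 4183]
Total after period 2: 2890 + 2527 + 6014 + 4584 + 4183 = 20198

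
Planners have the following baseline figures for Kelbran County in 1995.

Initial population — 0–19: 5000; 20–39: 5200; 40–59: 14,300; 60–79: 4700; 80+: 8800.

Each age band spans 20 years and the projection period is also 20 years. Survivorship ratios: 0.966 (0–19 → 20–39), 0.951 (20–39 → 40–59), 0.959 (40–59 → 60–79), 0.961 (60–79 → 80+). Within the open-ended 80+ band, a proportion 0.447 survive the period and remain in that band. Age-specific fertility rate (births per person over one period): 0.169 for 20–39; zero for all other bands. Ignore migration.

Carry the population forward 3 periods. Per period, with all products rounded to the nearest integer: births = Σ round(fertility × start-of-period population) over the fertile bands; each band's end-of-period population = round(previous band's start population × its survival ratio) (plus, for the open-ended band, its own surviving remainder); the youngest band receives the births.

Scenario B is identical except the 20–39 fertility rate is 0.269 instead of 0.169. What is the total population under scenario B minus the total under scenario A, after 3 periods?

1165

After projecting period 1:
Births: 5200 × 0.169 = 879
20–39: 5000 × 0.966 = 4830
40–59: 5200 × 0.951 = 4945
60–79: 14300 × 0.959 = 13714
80+: 4700 × 0.961 + 8800 × 0.447 = 4517 + 3934 = 8451
Population now: 0–19=879, 20–39=4830, 40–59=4945, 60–79=13714, 80+=8451
After projecting period 2:
Births: 4830 × 0.169 = 816
20–39: 879 × 0.966 = 849
40–59: 4830 × 0.951 = 4593
60–79: 4945 × 0.959 = 4742
80+: 13714 × 0.961 + 8451 × 0.447 = 13179 + 3778 = 16957
Population now: 0–19=816, 20–39=849, 40–59=4593, 60–79=4742, 80+=16957
After projecting period 3:
Births: 849 × 0.169 = 143
20–39: 816 × 0.966 = 788
40–59: 849 × 0.951 = 807
60–79: 4593 × 0.959 = 4405
80+: 4742 × 0.961 + 16957 × 0.447 = 4557 + 7580 = 12137
Population now: 0–19=143, 20–39=788, 40–59=807, 60–79=4405, 80+=12137
Scenario A total after 3 periods: 18280
Scenario B projection —
After projecting period 1:
Births: 5200 × 0.269 = 1399
20–39: 5000 × 0.966 = 4830
40–59: 5200 × 0.951 = 4945
60–79: 14300 × 0.959 = 13714
80+: 4700 × 0.961 + 8800 × 0.447 = 4517 + 3934 = 8451
Population now: 0–19=1399, 20–39=4830, 40–59=4945, 60–79=13714, 80+=8451
After projecting period 2:
Births: 4830 × 0.269 = 1299
20–39: 1399 × 0.966 = 1351
40–59: 4830 × 0.951 = 4593
60–79: 4945 × 0.959 = 4742
80+: 13714 × 0.961 + 8451 × 0.447 = 13179 + 3778 = 16957
Population now: 0–19=1299, 20–39=1351, 40–59=4593, 60–79=4742, 80+=16957
After projecting period 3:
Births: 1351 × 0.269 = 363
20–39: 1299 × 0.966 = 1255
40–59: 1351 × 0.951 = 1285
60–79: 4593 × 0.959 = 4405
80+: 4742 × 0.961 + 16957 × 0.447 = 4557 + 7580 = 12137
Population now: 0–19=363, 20–39=1255, 40–59=1285, 60–79=4405, 80+=12137
Scenario B total after 3 periods: 19445
Difference B − A = 19445 − 18280 = 1165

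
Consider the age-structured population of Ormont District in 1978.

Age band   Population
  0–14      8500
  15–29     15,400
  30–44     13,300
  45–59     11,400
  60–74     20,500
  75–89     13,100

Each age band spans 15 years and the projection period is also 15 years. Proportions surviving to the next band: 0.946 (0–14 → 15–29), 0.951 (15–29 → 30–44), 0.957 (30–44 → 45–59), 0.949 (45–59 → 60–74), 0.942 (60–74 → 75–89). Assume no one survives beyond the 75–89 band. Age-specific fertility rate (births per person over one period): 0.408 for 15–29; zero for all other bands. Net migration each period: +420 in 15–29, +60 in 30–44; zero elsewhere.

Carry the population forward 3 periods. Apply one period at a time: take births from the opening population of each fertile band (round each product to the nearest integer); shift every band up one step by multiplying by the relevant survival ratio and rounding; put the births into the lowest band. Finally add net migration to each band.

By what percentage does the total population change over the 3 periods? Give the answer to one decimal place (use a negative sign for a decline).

(Bands numbered youngest = 1 to oldest = 6.)
[period 1]
Births: 15400 × 0.408 = 6283
Band 2: 8500 × 0.946 = 8041
Band 3: 15400 × 0.951 = 14645
Band 4: 13300 × 0.957 = 12728
Band 5: 11400 × 0.949 = 10819
Band 6: 20500 × 0.942 = 19311
Net migration: Band 2 + 420 → 8461; Band 3 + 60 → 14705
Giving 6283 / 8461 / 14705 / 12728 / 10819 / 19311.
[period 2]
Births: 8461 × 0.408 = 3452
Band 2: 6283 × 0.946 = 5944
Band 3: 8461 × 0.951 = 8046
Band 4: 14705 × 0.957 = 14073
Band 5: 12728 × 0.949 = 12079
Band 6: 10819 × 0.942 = 10191
Net migration: Band 2 + 420 → 6364; Band 3 + 60 → 8106
Giving 3452 / 6364 / 8106 / 14073 / 12079 / 10191.
[period 3]
Births: 6364 × 0.408 = 2597
Band 2: 3452 × 0.946 = 3266
Band 3: 6364 × 0.951 = 6052
Band 4: 8106 × 0.957 = 7757
Band 5: 14073 × 0.949 = 13355
Band 6: 12079 × 0.942 = 11378
Net migration: Band 2 + 420 → 3686; Band 3 + 60 → 6112
Giving 2597 / 3686 / 6112 / 7757 / 13355 / 11378.
Total: 82200 → 44885; change = -37315; percentage change = -45.4%

-45.4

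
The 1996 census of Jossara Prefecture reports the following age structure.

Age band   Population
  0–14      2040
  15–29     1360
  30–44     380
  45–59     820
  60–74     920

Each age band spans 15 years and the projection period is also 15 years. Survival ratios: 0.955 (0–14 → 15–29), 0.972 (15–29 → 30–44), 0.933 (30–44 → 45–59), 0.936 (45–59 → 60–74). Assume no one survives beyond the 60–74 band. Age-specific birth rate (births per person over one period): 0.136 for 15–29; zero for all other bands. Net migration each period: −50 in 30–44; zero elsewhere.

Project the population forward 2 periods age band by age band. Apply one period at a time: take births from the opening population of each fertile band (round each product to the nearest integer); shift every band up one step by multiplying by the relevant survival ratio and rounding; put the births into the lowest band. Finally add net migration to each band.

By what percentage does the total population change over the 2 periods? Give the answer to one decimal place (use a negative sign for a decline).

-31.1

Period 1:
Births: 1360 × 0.136 = 185
15–29: 2040 × 0.955 = 1948
30–44: 1360 × 0.972 = 1322
45–59: 380 × 0.933 = 355
60–74: 820 × 0.936 = 768
Net migration: 30–44 − 50 → 1272
End of period: [185, 1948, 1272, 355, 768]
Period 2:
Births: 1948 × 0.136 = 265
15–29: 185 × 0.955 = 177
30–44: 1948 × 0.972 = 1893
45–59: 1272 × 0.933 = 1187
60–74: 355 × 0.936 = 332
Net migration: 30–44 − 50 → 1843
End of period: [265, 177, 1843, 1187, 332]
Total: 5520 → 3804; change = -1716; percentage change = -31.1%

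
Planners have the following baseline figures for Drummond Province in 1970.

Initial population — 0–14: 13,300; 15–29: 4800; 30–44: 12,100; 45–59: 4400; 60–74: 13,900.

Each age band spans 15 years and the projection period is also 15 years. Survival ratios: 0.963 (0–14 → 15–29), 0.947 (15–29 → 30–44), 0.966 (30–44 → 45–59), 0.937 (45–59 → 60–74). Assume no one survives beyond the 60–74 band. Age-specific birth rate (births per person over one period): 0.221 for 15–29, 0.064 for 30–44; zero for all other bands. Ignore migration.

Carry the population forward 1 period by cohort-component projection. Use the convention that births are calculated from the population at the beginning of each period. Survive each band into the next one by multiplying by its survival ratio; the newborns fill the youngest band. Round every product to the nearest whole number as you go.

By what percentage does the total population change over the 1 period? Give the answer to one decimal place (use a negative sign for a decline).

Let group 1 be 0–14 through group 5 = 60–74.
[period 1]
Births: 4800 * 0.221 = 1061, 12100 * 0.064 = 774 → total 1835
Group 2: 13300 * 0.963 = 12808
Group 3: 4800 * 0.947 = 4546
Group 4: 12100 * 0.966 = 11689
Group 5: 4400 * 0.937 = 4123
End of period: [1835, 12808, 4546, 11689, 4123]
Total: 48500 → 35001; change = -13499; percentage change = -27.8%

-27.8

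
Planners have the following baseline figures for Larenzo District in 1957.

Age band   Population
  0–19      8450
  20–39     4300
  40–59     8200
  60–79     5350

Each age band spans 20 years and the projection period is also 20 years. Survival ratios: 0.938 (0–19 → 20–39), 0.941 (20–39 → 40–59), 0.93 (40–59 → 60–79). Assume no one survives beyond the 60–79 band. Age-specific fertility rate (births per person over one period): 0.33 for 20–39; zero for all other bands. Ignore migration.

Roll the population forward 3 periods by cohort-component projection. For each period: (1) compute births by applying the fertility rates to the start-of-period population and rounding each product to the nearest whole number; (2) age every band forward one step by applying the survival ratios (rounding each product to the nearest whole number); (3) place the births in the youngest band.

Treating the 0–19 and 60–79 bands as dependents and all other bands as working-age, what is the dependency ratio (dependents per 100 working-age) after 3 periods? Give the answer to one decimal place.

Let band 1 be 0–19 through band 4 = 60–79.
— Period 1 —
Births: 4300 * 0.33 = 1419
Band 2: 8450 * 0.938 = 7926
Band 3: 4300 * 0.941 = 4046
Band 4: 8200 * 0.93 = 7626
End of period: [1419, 7926, 4046, 7626]
— Period 2 —
Births: 7926 * 0.33 = 2616
Band 2: 1419 * 0.938 = 1331
Band 3: 7926 * 0.941 = 7458
Band 4: 4046 * 0.93 = 3763
End of period: [2616, 1331, 7458, 3763]
— Period 3 —
Births: 1331 * 0.33 = 439
Band 2: 2616 * 0.938 = 2454
Band 3: 1331 * 0.941 = 1252
Band 4: 7458 * 0.93 = 6936
End of period: [439, 2454, 1252, 6936]
Dependents (band 0–19 + band 60–79) = 439 + 6936 = 7375; working-age = 3706; ratio = 7375/3706 × 100 = 199.0

199.0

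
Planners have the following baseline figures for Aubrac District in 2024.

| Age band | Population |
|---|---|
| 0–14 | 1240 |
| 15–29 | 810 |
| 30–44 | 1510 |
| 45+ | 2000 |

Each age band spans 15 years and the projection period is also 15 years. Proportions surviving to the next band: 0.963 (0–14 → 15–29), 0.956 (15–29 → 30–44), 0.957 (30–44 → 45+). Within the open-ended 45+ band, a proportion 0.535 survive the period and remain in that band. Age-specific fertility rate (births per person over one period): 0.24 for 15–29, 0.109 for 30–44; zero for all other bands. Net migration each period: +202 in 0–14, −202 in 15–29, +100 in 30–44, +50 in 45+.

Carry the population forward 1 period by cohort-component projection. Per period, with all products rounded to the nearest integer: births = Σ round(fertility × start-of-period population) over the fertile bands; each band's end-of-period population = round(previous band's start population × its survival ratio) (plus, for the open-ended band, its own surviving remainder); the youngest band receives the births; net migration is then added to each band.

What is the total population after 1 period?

4992

Numbering the bands 1..4 from youngest to oldest:
Period 1.
Births: 810 * 0.24 = 194, 1510 * 0.109 = 165 → total 359
Band 2: 1240 * 0.963 = 1194
Band 3: 810 * 0.956 = 774
Band 4: 1510 * 0.957 + 2000 * 0.535 = 1445 + 1070 = 2515
Net migration: Band 1 + 202 → 561; Band 2 − 202 → 992; Band 3 + 100 → 874; Band 4 + 50 → 2565
Population now: 0–14=561, 15–29=992, 30–44=874, 45+=2565
Total after period 1: 561 + 992 + 874 + 2565 = 4992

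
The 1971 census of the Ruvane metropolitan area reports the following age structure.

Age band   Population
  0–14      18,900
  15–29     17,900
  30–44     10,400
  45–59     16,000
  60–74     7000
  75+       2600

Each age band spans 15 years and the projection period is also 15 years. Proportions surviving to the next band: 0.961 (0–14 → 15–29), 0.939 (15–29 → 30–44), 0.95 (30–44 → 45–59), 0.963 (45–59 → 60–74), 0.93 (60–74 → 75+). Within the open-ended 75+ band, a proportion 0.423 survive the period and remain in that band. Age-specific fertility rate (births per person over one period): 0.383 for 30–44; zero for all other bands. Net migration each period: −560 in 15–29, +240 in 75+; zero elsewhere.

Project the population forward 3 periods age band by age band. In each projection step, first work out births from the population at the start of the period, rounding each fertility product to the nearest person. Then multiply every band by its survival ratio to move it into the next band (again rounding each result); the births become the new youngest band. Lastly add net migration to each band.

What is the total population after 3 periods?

[period 1]
Births: 10400 * 0.383 = 3983
15–29: 18900 * 0.961 = 18163
30–44: 17900 * 0.939 = 16808
45–59: 10400 * 0.95 = 9880
60–74: 16000 * 0.963 = 15408
75+: 7000 * 0.93 + 2600 * 0.423 = 6510 + 1100 = 7610
Net migration: 15–29 − 560 → 17603; 75+ + 240 → 7850
End of period: [3983, 17603, 16808, 9880, 15408, 7850]
[period 2]
Births: 16808 * 0.383 = 6437
15–29: 3983 * 0.961 = 3828
30–44: 17603 * 0.939 = 16529
45–59: 16808 * 0.95 = 15968
60–74: 9880 * 0.963 = 9514
75+: 15408 * 0.93 + 7850 * 0.423 = 14329 + 3321 = 17650
Net migration: 15–29 − 560 → 3268; 75+ + 240 → 17890
End of period: [6437, 3268, 16529, 15968, 9514, 17890]
[period 3]
Births: 16529 * 0.383 = 6331
15–29: 6437 * 0.961 = 6186
30–44: 3268 * 0.939 = 3069
45–59: 16529 * 0.95 = 15703
60–74: 15968 * 0.963 = 15377
75+: 9514 * 0.93 + 17890 * 0.423 = 8848 + 7567 = 16415
Net migration: 15–29 − 560 → 5626; 75+ + 240 → 16655
End of period: [6331, 5626, 3069, 15703, 15377, 16655]
Total after period 3: 6331 + 5626 + 3069 + 15703 + 15377 + 16655 = 62761

62761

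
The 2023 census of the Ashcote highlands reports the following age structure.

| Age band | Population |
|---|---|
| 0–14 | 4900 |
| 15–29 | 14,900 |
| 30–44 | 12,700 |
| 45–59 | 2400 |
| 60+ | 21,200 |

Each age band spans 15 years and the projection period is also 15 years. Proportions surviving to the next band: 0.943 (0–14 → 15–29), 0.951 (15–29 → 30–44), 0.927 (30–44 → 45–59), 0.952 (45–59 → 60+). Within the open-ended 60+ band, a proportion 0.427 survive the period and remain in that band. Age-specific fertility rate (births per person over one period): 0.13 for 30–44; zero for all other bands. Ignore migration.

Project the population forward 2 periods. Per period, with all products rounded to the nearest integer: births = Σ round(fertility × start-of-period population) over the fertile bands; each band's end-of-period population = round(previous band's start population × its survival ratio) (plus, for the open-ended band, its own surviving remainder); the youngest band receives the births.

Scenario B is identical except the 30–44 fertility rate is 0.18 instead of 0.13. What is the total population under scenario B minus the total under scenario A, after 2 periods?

— Period 1 —
Births: 12700 × 0.13 = 1651
15–29: 4900 × 0.943 = 4621
30–44: 14900 × 0.951 = 14170
45–59: 12700 × 0.927 = 11773
60+: 2400 × 0.952 + 21200 × 0.427 = 2285 + 9052 = 11337
Giving 1651 / 4621 / 14170 / 11773 / 11337.
— Period 2 —
Births: 14170 × 0.13 = 1842
15–29: 1651 × 0.943 = 1557
30–44: 4621 × 0.951 = 4395
45–59: 14170 × 0.927 = 13136
60+: 11773 × 0.952 + 11337 × 0.427 = 11208 + 4841 = 16049
Giving 1842 / 1557 / 4395 / 13136 / 16049.
Scenario A total after 2 periods: 36979
Scenario B projection —
— Period 1 —
Births: 12700 × 0.18 = 2286
15–29: 4900 × 0.943 = 4621
30–44: 14900 × 0.951 = 14170
45–59: 12700 × 0.927 = 11773
60+: 2400 × 0.952 + 21200 × 0.427 = 2285 + 9052 = 11337
Giving 2286 / 4621 / 14170 / 11773 / 11337.
— Period 2 —
Births: 14170 × 0.18 = 2551
15–29: 2286 × 0.943 = 2156
30–44: 4621 × 0.951 = 4395
45–59: 14170 × 0.927 = 13136
60+: 11773 × 0.952 + 11337 × 0.427 = 11208 + 4841 = 16049
Giving 2551 / 2156 / 4395 / 13136 / 16049.
Scenario B total after 2 periods: 38287
Difference B − A = 38287 − 36979 = 1308

1308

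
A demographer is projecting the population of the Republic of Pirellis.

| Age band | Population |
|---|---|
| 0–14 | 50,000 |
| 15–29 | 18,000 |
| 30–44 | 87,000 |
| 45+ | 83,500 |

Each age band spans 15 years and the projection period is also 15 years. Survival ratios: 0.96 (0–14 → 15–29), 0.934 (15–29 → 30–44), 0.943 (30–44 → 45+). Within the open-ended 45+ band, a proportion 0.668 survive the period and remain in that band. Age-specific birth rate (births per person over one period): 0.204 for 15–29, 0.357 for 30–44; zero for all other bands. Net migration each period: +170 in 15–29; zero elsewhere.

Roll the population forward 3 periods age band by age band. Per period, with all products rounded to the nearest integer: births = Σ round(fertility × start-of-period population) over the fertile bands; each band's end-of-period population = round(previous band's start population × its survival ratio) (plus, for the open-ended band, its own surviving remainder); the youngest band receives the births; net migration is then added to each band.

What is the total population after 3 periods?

184080

Period 1.
Births: 18000 * 0.204 = 3672, 87000 * 0.357 = 31059 → 34731
15–29: 50000 * 0.96 = 48000
30–44: 18000 * 0.934 = 16812
45+: 87000 * 0.943 + 83500 * 0.668 = 82041 + 55778 = 137819
Net migration: 15–29 + 170 → 48170
Population now: 0–14=34731, 15–29=48170, 30–44=16812, 45+=137819
Period 2.
Births: 48170 * 0.204 = 9827, 16812 * 0.357 = 6002 → 15829
15–29: 34731 * 0.96 = 33342
30–44: 48170 * 0.934 = 44991
45+: 16812 * 0.943 + 137819 * 0.668 = 15854 + 92063 = 107917
Net migration: 15–29 + 170 → 33512
Population now: 0–14=15829, 15–29=33512, 30–44=44991, 45+=107917
Period 3.
Births: 33512 * 0.204 = 6836, 44991 * 0.357 = 16062 → 22898
15–29: 15829 * 0.96 = 15196
30–44: 33512 * 0.934 = 31300
45+: 44991 * 0.943 + 107917 * 0.668 = 42427 + 72089 = 114516
Net migration: 15–29 + 170 → 15366
Population now: 0–14=22898, 15–29=15366, 30–44=31300, 45+=114516
Total after period 3: 22898 + 15366 + 31300 + 114516 = 184080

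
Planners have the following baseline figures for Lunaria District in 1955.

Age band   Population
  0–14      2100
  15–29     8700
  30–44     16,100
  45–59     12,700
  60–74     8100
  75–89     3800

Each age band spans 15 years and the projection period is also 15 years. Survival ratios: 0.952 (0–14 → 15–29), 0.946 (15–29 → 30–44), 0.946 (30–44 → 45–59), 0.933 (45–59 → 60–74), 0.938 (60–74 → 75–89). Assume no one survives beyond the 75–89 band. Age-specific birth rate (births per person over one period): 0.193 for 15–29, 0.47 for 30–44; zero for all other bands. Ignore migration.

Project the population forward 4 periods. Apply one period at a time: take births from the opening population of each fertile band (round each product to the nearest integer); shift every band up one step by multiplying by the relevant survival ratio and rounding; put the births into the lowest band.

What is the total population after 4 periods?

Period 1.
Births: 8700 * 0.193 = 1679, 16100 * 0.47 = 7567 → 9246
15–29: 2100 * 0.952 = 1999
30–44: 8700 * 0.946 = 8230
45–59: 16100 * 0.946 = 15231
60–74: 12700 * 0.933 = 11849
75–89: 8100 * 0.938 = 7598
Population now: 0–14=9246, 15–29=1999, 30–44=8230, 45–59=15231, 60–74=11849, 75–89=7598
Period 2.
Births: 1999 * 0.193 = 386, 8230 * 0.47 = 3868 → 4254
15–29: 9246 * 0.952 = 8802
30–44: 1999 * 0.946 = 1891
45–59: 8230 * 0.946 = 7786
60–74: 15231 * 0.933 = 14211
75–89: 11849 * 0.938 = 11114
Population now: 0–14=4254, 15–29=8802, 30–44=1891, 45–59=7786, 60–74=14211, 75–89=11114
Period 3.
Births: 8802 * 0.193 = 1699, 1891 * 0.47 = 889 → 2588
15–29: 4254 * 0.952 = 4050
30–44: 8802 * 0.946 = 8327
45–59: 1891 * 0.946 = 1789
60–74: 7786 * 0.933 = 7264
75–89: 14211 * 0.938 = 13330
Population now: 0–14=2588, 15–29=4050, 30–44=8327, 45–59=1789, 60–74=7264, 75–89=13330
Period 4.
Births: 4050 * 0.193 = 782, 8327 * 0.47 = 3914 → 4696
15–29: 2588 * 0.952 = 2464
30–44: 4050 * 0.946 = 3831
45–59: 8327 * 0.946 = 7877
60–74: 1789 * 0.933 = 1669
75–89: 7264 * 0.938 = 6814
Population now: 0–14=4696, 15–29=2464, 30–44=3831, 45–59=7877, 60–74=1669, 75–89=6814
Total after period 4: 4696 + 2464 + 3831 + 7877 + 1669 + 6814 = 27351

27351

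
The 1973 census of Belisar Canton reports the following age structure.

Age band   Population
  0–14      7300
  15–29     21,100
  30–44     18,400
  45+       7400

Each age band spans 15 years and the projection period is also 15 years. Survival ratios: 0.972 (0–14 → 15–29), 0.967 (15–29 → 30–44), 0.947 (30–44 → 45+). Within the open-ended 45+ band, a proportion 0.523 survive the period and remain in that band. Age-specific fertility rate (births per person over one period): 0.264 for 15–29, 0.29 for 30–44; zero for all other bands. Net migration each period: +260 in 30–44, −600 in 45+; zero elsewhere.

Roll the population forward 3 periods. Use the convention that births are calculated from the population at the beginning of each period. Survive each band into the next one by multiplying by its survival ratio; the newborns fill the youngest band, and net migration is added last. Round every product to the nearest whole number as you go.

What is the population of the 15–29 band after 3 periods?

7646

Period 1.
Births: 21100 * 0.264 = 5570 ; 18400 * 0.29 = 5336 → 10906
15–29: 7300 * 0.972 = 7096
30–44: 21100 * 0.967 = 20404
45+: 18400 * 0.947 + 7400 * 0.523 = 17425 + 3870 = 21295
Net migration: 30–44 + 260 → 20664; 45+ − 600 → 20695
End of period: [10906, 7096, 20664, 20695]
Period 2.
Births: 7096 * 0.264 = 1873 ; 20664 * 0.29 = 5993 → 7866
15–29: 10906 * 0.972 = 10601
30–44: 7096 * 0.967 = 6862
45+: 20664 * 0.947 + 20695 * 0.523 = 19569 + 10823 = 30392
Net migration: 30–44 + 260 → 7122; 45+ − 600 → 29792
End of period: [7866, 10601, 7122, 29792]
Period 3.
Births: 10601 * 0.264 = 2799 ; 7122 * 0.29 = 2065 → 4864
15–29: 7866 * 0.972 = 7646
30–44: 10601 * 0.967 = 10251
45+: 7122 * 0.947 + 29792 * 0.523 = 6745 + 15581 = 22326
Net migration: 30–44 + 260 → 10511; 45+ − 600 → 21726
End of period: [4864, 7646, 10511, 21726]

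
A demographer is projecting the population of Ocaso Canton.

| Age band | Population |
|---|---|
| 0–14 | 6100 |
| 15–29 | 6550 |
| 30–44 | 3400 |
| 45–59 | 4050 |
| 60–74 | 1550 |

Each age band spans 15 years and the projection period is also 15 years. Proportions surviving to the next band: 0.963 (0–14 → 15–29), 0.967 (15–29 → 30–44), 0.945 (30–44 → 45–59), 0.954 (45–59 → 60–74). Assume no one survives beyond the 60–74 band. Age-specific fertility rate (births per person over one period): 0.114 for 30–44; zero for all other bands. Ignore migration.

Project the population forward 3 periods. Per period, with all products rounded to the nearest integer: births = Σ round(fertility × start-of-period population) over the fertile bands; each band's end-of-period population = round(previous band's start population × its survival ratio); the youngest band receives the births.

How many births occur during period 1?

388

Call the groups 1 to 5, youngest first.
[period 1]
Births: 3400 × 0.114 = 388
Group 2: 6100 × 0.963 = 5874
Group 3: 6550 × 0.967 = 6334
Group 4: 3400 × 0.945 = 3213
Group 5: 4050 × 0.954 = 3864
End of period: [388, 5874, 6334, 3213, 3864]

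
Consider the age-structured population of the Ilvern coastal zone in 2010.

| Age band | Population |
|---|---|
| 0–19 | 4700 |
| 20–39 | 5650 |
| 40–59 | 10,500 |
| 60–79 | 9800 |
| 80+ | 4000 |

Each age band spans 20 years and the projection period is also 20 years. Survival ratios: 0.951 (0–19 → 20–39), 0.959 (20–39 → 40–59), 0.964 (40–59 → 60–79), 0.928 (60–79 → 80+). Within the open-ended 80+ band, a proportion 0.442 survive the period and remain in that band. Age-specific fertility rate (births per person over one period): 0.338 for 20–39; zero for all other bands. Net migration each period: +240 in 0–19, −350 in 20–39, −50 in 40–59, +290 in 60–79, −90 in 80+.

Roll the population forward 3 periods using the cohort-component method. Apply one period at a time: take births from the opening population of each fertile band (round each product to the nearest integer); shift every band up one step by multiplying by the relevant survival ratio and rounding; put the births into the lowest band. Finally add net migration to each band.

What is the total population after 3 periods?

18960

Numbering the groups 1..5 from youngest to oldest:
[period 1]
Births: 5650 * 0.338 = 1910
Group 2: 4700 * 0.951 = 4470
Group 3: 5650 * 0.959 = 5418
Group 4: 10500 * 0.964 = 10122
Group 5: 9800 * 0.928 + 4000 * 0.442 = 9094 + 1768 = 10862
Net migration: Group 1 + 240 → 2150; Group 2 − 350 → 4120; Group 3 − 50 → 5368; Group 4 + 290 → 10412; Group 5 − 90 → 10772
Population now: 0–19=2150, 20–39=4120, 40–59=5368, 60–79=10412, 80+=10772
[period 2]
Births: 4120 * 0.338 = 1393
Group 2: 2150 * 0.951 = 2045
Group 3: 4120 * 0.959 = 3951
Group 4: 5368 * 0.964 = 5175
Group 5: 10412 * 0.928 + 10772 * 0.442 = 9662 + 4761 = 14423
Net migration: Group 1 + 240 → 1633; Group 2 − 350 → 1695; Group 3 − 50 → 3901; Group 4 + 290 → 5465; Group 5 − 90 → 14333
Population now: 0–19=1633, 20–39=1695, 40–59=3901, 60–79=5465, 80+=14333
[period 3]
Births: 1695 * 0.338 = 573
Group 2: 1633 * 0.951 = 1553
Group 3: 1695 * 0.959 = 1626
Group 4: 3901 * 0.964 = 3761
Group 5: 5465 * 0.928 + 14333 * 0.442 = 5072 + 6335 = 11407
Net migration: Group 1 + 240 → 813; Group 2 − 350 → 1203; Group 3 − 50 → 1576; Group 4 + 290 → 4051; Group 5 − 90 → 11317
Population now: 0–19=813, 20–39=1203, 40–59=1576, 60–79=4051, 80+=11317
Total after period 3: 813 + 1203 + 1576 + 4051 + 11317 = 18960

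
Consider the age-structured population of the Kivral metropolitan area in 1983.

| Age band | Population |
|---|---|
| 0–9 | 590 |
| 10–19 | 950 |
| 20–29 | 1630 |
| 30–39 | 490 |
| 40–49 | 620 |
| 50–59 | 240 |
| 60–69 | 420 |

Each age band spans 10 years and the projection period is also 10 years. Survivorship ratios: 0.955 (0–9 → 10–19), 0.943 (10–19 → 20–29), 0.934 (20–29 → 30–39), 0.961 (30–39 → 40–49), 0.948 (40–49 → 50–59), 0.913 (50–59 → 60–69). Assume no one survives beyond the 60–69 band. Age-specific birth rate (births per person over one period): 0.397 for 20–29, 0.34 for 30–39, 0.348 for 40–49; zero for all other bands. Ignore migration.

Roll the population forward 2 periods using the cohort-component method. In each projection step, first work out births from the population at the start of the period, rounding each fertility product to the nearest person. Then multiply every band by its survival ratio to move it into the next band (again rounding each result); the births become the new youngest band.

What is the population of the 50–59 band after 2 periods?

Let group 1 be 0–9 through group 7 = 60–69.
— Period 1 —
Births: 1630 × 0.397 = 647 ; 490 × 0.34 = 167 ; 620 × 0.348 = 216 → 1030
Group 2: 590 × 0.955 = 563
Group 3: 950 × 0.943 = 896
Group 4: 1630 × 0.934 = 1522
Group 5: 490 × 0.961 = 471
Group 6: 620 × 0.948 = 588
Group 7: 240 × 0.913 = 219
End of period: [1030, 563, 896, 1522, 471, 588, 219]
— Period 2 —
Births: 896 × 0.397 = 356 ; 1522 × 0.34 = 517 ; 471 × 0.348 = 164 → 1037
Group 2: 1030 × 0.955 = 984
Group 3: 563 × 0.943 = 531
Group 4: 896 × 0.934 = 837
Group 5: 1522 × 0.961 = 1463
Group 6: 471 × 0.948 = 447
Group 7: 588 × 0.913 = 537
End of period: [1037, 984, 531, 837, 1463, 447, 537]

447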